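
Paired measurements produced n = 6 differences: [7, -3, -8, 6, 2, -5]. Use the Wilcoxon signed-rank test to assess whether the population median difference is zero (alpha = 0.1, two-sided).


Step 1: Drop any zero differences (none here) and take |d_i|.
|d| = [7, 3, 8, 6, 2, 5]
Step 2: Midrank |d_i| (ties get averaged ranks).
ranks: |7|->5, |3|->2, |8|->6, |6|->4, |2|->1, |5|->3
Step 3: Attach original signs; sum ranks with positive sign and with negative sign.
W+ = 5 + 4 + 1 = 10
W- = 2 + 6 + 3 = 11
(Check: W+ + W- = 21 should equal n(n+1)/2 = 21.)
Step 4: Test statistic W = min(W+, W-) = 10.
Step 5: No ties, so the exact null distribution over the 2^6 = 64 sign assignments gives the two-sided p-value = 1.000000.
Step 6: alpha = 0.1. fail to reject H0.

W+ = 10, W- = 11, W = min = 10, p = 1.000000, fail to reject H0.


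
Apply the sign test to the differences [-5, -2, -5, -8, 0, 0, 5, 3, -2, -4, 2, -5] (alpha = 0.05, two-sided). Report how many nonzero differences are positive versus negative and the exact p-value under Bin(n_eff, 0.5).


Step 1: Discard zero differences. Original n = 12; n_eff = number of nonzero differences = 10.
Nonzero differences (with sign): -5, -2, -5, -8, +5, +3, -2, -4, +2, -5
Step 2: Count signs: positive = 3, negative = 7.
Step 3: Under H0: P(positive) = 0.5, so the number of positives S ~ Bin(10, 0.5).
Step 4: Two-sided exact p-value = sum of Bin(10,0.5) probabilities at or below the observed probability = 0.343750.
Step 5: alpha = 0.05. fail to reject H0.

n_eff = 10, pos = 3, neg = 7, p = 0.343750, fail to reject H0.


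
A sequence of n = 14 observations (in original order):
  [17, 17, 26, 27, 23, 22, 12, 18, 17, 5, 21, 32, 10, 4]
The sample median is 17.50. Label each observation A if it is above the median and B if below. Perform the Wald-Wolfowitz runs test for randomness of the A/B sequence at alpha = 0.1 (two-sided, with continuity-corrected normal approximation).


Step 1: Compute median = 17.50; label A = above, B = below.
Labels in order: BBAAAABABBAABB  (n_A = 7, n_B = 7)
Step 2: Count runs R = 7.
Step 3: Under H0 (random ordering), E[R] = 2*n_A*n_B/(n_A+n_B) + 1 = 2*7*7/14 + 1 = 8.0000.
        Var[R] = 2*n_A*n_B*(2*n_A*n_B - n_A - n_B) / ((n_A+n_B)^2 * (n_A+n_B-1)) = 8232/2548 = 3.2308.
        SD[R] = 1.7974.
Step 4: Continuity-corrected z = (R + 0.5 - E[R]) / SD[R] = (7 + 0.5 - 8.0000) / 1.7974 = -0.2782.
Step 5: Two-sided p-value via normal approximation = 2*(1 - Phi(|z|)) = 0.780879.
Step 6: alpha = 0.1. fail to reject H0.

R = 7, z = -0.2782, p = 0.780879, fail to reject H0.


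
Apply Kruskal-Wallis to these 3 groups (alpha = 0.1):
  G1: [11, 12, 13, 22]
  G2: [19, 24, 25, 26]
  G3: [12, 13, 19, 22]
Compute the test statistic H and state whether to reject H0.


Step 1: Combine all N = 12 observations and assign midranks.
sorted (value, group, rank): (11,G1,1), (12,G1,2.5), (12,G3,2.5), (13,G1,4.5), (13,G3,4.5), (19,G2,6.5), (19,G3,6.5), (22,G1,8.5), (22,G3,8.5), (24,G2,10), (25,G2,11), (26,G2,12)
Step 2: Sum ranks within each group.
R_1 = 16.5 (n_1 = 4)
R_2 = 39.5 (n_2 = 4)
R_3 = 22 (n_3 = 4)
Step 3: H = 12/(N(N+1)) * sum(R_i^2/n_i) - 3(N+1)
     = 12/(12*13) * (16.5^2/4 + 39.5^2/4 + 22^2/4) - 3*13
     = 0.076923 * 579.125 - 39
     = 5.548077.
Step 4: Ties present; correction factor C = 1 - 24/(12^3 - 12) = 0.986014. Corrected H = 5.548077 / 0.986014 = 5.626773.
Step 5: Under H0, H ~ chi^2(2); p-value = 0.060001.
Step 6: alpha = 0.1. reject H0.

H = 5.6268, df = 2, p = 0.060001, reject H0.


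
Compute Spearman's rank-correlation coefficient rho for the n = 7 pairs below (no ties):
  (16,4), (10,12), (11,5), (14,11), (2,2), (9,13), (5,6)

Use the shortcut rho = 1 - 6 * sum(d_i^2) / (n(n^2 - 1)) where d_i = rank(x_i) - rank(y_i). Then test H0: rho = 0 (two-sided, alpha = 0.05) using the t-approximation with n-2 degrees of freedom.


Step 1: Rank x and y separately (midranks; no ties here).
rank(x): 16->7, 10->4, 11->5, 14->6, 2->1, 9->3, 5->2
rank(y): 4->2, 12->6, 5->3, 11->5, 2->1, 13->7, 6->4
Step 2: d_i = R_x(i) - R_y(i); compute d_i^2.
  (7-2)^2=25, (4-6)^2=4, (5-3)^2=4, (6-5)^2=1, (1-1)^2=0, (3-7)^2=16, (2-4)^2=4
sum(d^2) = 54.
Step 3: rho = 1 - 6*54 / (7*(7^2 - 1)) = 1 - 324/336 = 0.035714.
Step 4: Under H0, t = rho * sqrt((n-2)/(1-rho^2)) = 0.0799 ~ t(5).
Step 5: Two-sided p-value from the t-distribution with 5 df = 0.939408.
Step 6: alpha = 0.05. fail to reject H0.

rho = 0.0357, p = 0.939408, fail to reject H0 at alpha = 0.05.


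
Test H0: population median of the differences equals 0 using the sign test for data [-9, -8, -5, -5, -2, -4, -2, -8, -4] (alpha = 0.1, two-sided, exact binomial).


Step 1: Discard zero differences. Original n = 9; n_eff = number of nonzero differences = 9.
Nonzero differences (with sign): -9, -8, -5, -5, -2, -4, -2, -8, -4
Step 2: Count signs: positive = 0, negative = 9.
Step 3: Under H0: P(positive) = 0.5, so the number of positives S ~ Bin(9, 0.5).
Step 4: Two-sided exact p-value = sum of Bin(9,0.5) probabilities at or below the observed probability = 0.003906.
Step 5: alpha = 0.1. reject H0.

n_eff = 9, pos = 0, neg = 9, p = 0.003906, reject H0.


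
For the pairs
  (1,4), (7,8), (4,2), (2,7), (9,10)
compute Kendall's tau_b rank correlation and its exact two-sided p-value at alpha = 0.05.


Step 1: Enumerate the 10 unordered pairs (i,j) with i<j and classify each by sign(x_j-x_i) * sign(y_j-y_i).
  (1,2):dx=+6,dy=+4->C; (1,3):dx=+3,dy=-2->D; (1,4):dx=+1,dy=+3->C; (1,5):dx=+8,dy=+6->C
  (2,3):dx=-3,dy=-6->C; (2,4):dx=-5,dy=-1->C; (2,5):dx=+2,dy=+2->C; (3,4):dx=-2,dy=+5->D
  (3,5):dx=+5,dy=+8->C; (4,5):dx=+7,dy=+3->C
Step 2: C = 8, D = 2, total pairs = 10.
Step 3: tau = (C - D)/(n(n-1)/2) = (8 - 2)/10 = 0.600000.
Step 4: Exact two-sided p-value (enumerate n! = 120 permutations of y under H0): p = 0.233333.
Step 5: alpha = 0.05. fail to reject H0.

tau_b = 0.6000 (C=8, D=2), p = 0.233333, fail to reject H0.


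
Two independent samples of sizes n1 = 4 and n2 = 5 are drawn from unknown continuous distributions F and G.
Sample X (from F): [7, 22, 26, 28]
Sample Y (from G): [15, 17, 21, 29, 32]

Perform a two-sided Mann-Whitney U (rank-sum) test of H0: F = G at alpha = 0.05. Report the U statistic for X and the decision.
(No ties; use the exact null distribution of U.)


Step 1: Combine and sort all 9 observations; assign midranks.
sorted (value, group): (7,X), (15,Y), (17,Y), (21,Y), (22,X), (26,X), (28,X), (29,Y), (32,Y)
ranks: 7->1, 15->2, 17->3, 21->4, 22->5, 26->6, 28->7, 29->8, 32->9
Step 2: Rank sum for X: R1 = 1 + 5 + 6 + 7 = 19.
Step 3: U_X = R1 - n1(n1+1)/2 = 19 - 4*5/2 = 19 - 10 = 9.
       U_Y = n1*n2 - U_X = 20 - 9 = 11.
Step 4: No ties, so the exact null distribution of U (based on enumerating the C(9,4) = 126 equally likely rank assignments) gives the two-sided p-value.
Step 5: p-value = 0.904762; compare to alpha = 0.05. fail to reject H0.

U_X = 9, p = 0.904762, fail to reject H0 at alpha = 0.05.


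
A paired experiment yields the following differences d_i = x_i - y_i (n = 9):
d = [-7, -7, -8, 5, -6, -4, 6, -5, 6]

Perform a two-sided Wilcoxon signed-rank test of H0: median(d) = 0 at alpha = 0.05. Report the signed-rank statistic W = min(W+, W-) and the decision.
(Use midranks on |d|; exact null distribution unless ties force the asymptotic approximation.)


Step 1: Drop any zero differences (none here) and take |d_i|.
|d| = [7, 7, 8, 5, 6, 4, 6, 5, 6]
Step 2: Midrank |d_i| (ties get averaged ranks).
ranks: |7|->7.5, |7|->7.5, |8|->9, |5|->2.5, |6|->5, |4|->1, |6|->5, |5|->2.5, |6|->5
Step 3: Attach original signs; sum ranks with positive sign and with negative sign.
W+ = 2.5 + 5 + 5 = 12.5
W- = 7.5 + 7.5 + 9 + 5 + 1 + 2.5 = 32.5
(Check: W+ + W- = 45 should equal n(n+1)/2 = 45.)
Step 4: Test statistic W = min(W+, W-) = 12.5.
Step 5: Ties in |d|, so use the tie-corrected normal approximation.
        E[W] = n(n+1)/4 = 9*10/4 = 22.5.
        Tie groups: |d|=5 (t=2), |d|=6 (t=3), |d|=7 (t=2); sum(t^3 - t) = 36.
        Var[W] = n(n+1)(2n+1)/24 - sum(t^3-t)/48 = 1710/24 - 36/48 = 70.5.
        z = (W - E[W]) / sqrt(Var[W]) = (12.5 - 22.5) / 8.3964 = -1.1910.
        Two-sided p = 2*Phi(z) = 0.233660.
Step 6: alpha = 0.05. fail to reject H0.

W+ = 12.5, W- = 32.5, W = min = 12.5, p = 0.233660, fail to reject H0.


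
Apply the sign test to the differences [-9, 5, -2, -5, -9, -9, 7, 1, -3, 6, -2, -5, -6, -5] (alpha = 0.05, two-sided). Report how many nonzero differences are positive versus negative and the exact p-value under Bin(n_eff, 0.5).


Step 1: Discard zero differences. Original n = 14; n_eff = number of nonzero differences = 14.
Nonzero differences (with sign): -9, +5, -2, -5, -9, -9, +7, +1, -3, +6, -2, -5, -6, -5
Step 2: Count signs: positive = 4, negative = 10.
Step 3: Under H0: P(positive) = 0.5, so the number of positives S ~ Bin(14, 0.5).
Step 4: Two-sided exact p-value = sum of Bin(14,0.5) probabilities at or below the observed probability = 0.179565.
Step 5: alpha = 0.05. fail to reject H0.

n_eff = 14, pos = 4, neg = 10, p = 0.179565, fail to reject H0.


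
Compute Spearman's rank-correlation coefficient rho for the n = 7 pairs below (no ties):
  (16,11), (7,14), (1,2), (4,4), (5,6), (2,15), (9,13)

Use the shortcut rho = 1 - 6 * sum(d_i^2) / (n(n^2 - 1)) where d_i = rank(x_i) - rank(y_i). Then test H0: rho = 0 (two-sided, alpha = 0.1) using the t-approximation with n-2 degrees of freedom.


Step 1: Rank x and y separately (midranks; no ties here).
rank(x): 16->7, 7->5, 1->1, 4->3, 5->4, 2->2, 9->6
rank(y): 11->4, 14->6, 2->1, 4->2, 6->3, 15->7, 13->5
Step 2: d_i = R_x(i) - R_y(i); compute d_i^2.
  (7-4)^2=9, (5-6)^2=1, (1-1)^2=0, (3-2)^2=1, (4-3)^2=1, (2-7)^2=25, (6-5)^2=1
sum(d^2) = 38.
Step 3: rho = 1 - 6*38 / (7*(7^2 - 1)) = 1 - 228/336 = 0.321429.
Step 4: Under H0, t = rho * sqrt((n-2)/(1-rho^2)) = 0.7590 ~ t(5).
Step 5: Two-sided p-value from the t-distribution with 5 df = 0.482072.
Step 6: alpha = 0.1. fail to reject H0.

rho = 0.3214, p = 0.482072, fail to reject H0 at alpha = 0.1.


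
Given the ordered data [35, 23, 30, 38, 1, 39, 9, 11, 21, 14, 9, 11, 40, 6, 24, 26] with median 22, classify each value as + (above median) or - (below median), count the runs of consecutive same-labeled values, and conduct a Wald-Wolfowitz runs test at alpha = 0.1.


Step 1: Compute median = 22; label A = above, B = below.
Labels in order: AAAABABBBBBBABAA  (n_A = 8, n_B = 8)
Step 2: Count runs R = 7.
Step 3: Under H0 (random ordering), E[R] = 2*n_A*n_B/(n_A+n_B) + 1 = 2*8*8/16 + 1 = 9.0000.
        Var[R] = 2*n_A*n_B*(2*n_A*n_B - n_A - n_B) / ((n_A+n_B)^2 * (n_A+n_B-1)) = 14336/3840 = 3.7333.
        SD[R] = 1.9322.
Step 4: Continuity-corrected z = (R + 0.5 - E[R]) / SD[R] = (7 + 0.5 - 9.0000) / 1.9322 = -0.7763.
Step 5: Two-sided p-value via normal approximation = 2*(1 - Phi(|z|)) = 0.437558.
Step 6: alpha = 0.1. fail to reject H0.

R = 7, z = -0.7763, p = 0.437558, fail to reject H0.


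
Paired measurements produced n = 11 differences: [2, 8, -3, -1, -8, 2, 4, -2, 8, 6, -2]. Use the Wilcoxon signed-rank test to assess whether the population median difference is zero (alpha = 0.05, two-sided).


Step 1: Drop any zero differences (none here) and take |d_i|.
|d| = [2, 8, 3, 1, 8, 2, 4, 2, 8, 6, 2]
Step 2: Midrank |d_i| (ties get averaged ranks).
ranks: |2|->3.5, |8|->10, |3|->6, |1|->1, |8|->10, |2|->3.5, |4|->7, |2|->3.5, |8|->10, |6|->8, |2|->3.5
Step 3: Attach original signs; sum ranks with positive sign and with negative sign.
W+ = 3.5 + 10 + 3.5 + 7 + 10 + 8 = 42
W- = 6 + 1 + 10 + 3.5 + 3.5 = 24
(Check: W+ + W- = 66 should equal n(n+1)/2 = 66.)
Step 4: Test statistic W = min(W+, W-) = 24.
Step 5: Ties in |d|, so use the tie-corrected normal approximation.
        E[W] = n(n+1)/4 = 11*12/4 = 33.
        Tie groups: |d|=2 (t=4), |d|=8 (t=3); sum(t^3 - t) = 84.
        Var[W] = n(n+1)(2n+1)/24 - sum(t^3-t)/48 = 3036/24 - 84/48 = 124.75.
        z = (W - E[W]) / sqrt(Var[W]) = (24 - 33) / 11.1692 = -0.8058.
        Two-sided p = 2*Phi(z) = 0.420364.
Step 6: alpha = 0.05. fail to reject H0.

W+ = 42, W- = 24, W = min = 24, p = 0.420364, fail to reject H0.


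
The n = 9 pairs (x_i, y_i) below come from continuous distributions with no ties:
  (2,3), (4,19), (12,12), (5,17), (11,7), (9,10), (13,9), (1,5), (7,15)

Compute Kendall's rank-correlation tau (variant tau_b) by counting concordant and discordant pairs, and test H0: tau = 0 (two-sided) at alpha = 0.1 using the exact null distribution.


Step 1: Enumerate the 36 unordered pairs (i,j) with i<j and classify each by sign(x_j-x_i) * sign(y_j-y_i).
  (1,2):dx=+2,dy=+16->C; (1,3):dx=+10,dy=+9->C; (1,4):dx=+3,dy=+14->C; (1,5):dx=+9,dy=+4->C
  (1,6):dx=+7,dy=+7->C; (1,7):dx=+11,dy=+6->C; (1,8):dx=-1,dy=+2->D; (1,9):dx=+5,dy=+12->C
  (2,3):dx=+8,dy=-7->D; (2,4):dx=+1,dy=-2->D; (2,5):dx=+7,dy=-12->D; (2,6):dx=+5,dy=-9->D
  (2,7):dx=+9,dy=-10->D; (2,8):dx=-3,dy=-14->C; (2,9):dx=+3,dy=-4->D; (3,4):dx=-7,dy=+5->D
  (3,5):dx=-1,dy=-5->C; (3,6):dx=-3,dy=-2->C; (3,7):dx=+1,dy=-3->D; (3,8):dx=-11,dy=-7->C
  (3,9):dx=-5,dy=+3->D; (4,5):dx=+6,dy=-10->D; (4,6):dx=+4,dy=-7->D; (4,7):dx=+8,dy=-8->D
  (4,8):dx=-4,dy=-12->C; (4,9):dx=+2,dy=-2->D; (5,6):dx=-2,dy=+3->D; (5,7):dx=+2,dy=+2->C
  (5,8):dx=-10,dy=-2->C; (5,9):dx=-4,dy=+8->D; (6,7):dx=+4,dy=-1->D; (6,8):dx=-8,dy=-5->C
  (6,9):dx=-2,dy=+5->D; (7,8):dx=-12,dy=-4->C; (7,9):dx=-6,dy=+6->D; (8,9):dx=+6,dy=+10->C
Step 2: C = 17, D = 19, total pairs = 36.
Step 3: tau = (C - D)/(n(n-1)/2) = (17 - 19)/36 = -0.055556.
Step 4: Exact two-sided p-value (enumerate n! = 362880 permutations of y under H0): p = 0.919455.
Step 5: alpha = 0.1. fail to reject H0.

tau_b = -0.0556 (C=17, D=19), p = 0.919455, fail to reject H0.


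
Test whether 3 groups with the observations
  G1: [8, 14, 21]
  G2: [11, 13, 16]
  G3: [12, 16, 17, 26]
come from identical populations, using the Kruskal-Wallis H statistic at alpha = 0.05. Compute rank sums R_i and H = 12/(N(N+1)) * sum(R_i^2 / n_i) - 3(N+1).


Step 1: Combine all N = 10 observations and assign midranks.
sorted (value, group, rank): (8,G1,1), (11,G2,2), (12,G3,3), (13,G2,4), (14,G1,5), (16,G2,6.5), (16,G3,6.5), (17,G3,8), (21,G1,9), (26,G3,10)
Step 2: Sum ranks within each group.
R_1 = 15 (n_1 = 3)
R_2 = 12.5 (n_2 = 3)
R_3 = 27.5 (n_3 = 4)
Step 3: H = 12/(N(N+1)) * sum(R_i^2/n_i) - 3(N+1)
     = 12/(10*11) * (15^2/3 + 12.5^2/3 + 27.5^2/4) - 3*11
     = 0.109091 * 316.146 - 33
     = 1.488636.
Step 4: Ties present; correction factor C = 1 - 6/(10^3 - 10) = 0.993939. Corrected H = 1.488636 / 0.993939 = 1.497713.
Step 5: Under H0, H ~ chi^2(2); p-value = 0.472907.
Step 6: alpha = 0.05. fail to reject H0.

H = 1.4977, df = 2, p = 0.472907, fail to reject H0.


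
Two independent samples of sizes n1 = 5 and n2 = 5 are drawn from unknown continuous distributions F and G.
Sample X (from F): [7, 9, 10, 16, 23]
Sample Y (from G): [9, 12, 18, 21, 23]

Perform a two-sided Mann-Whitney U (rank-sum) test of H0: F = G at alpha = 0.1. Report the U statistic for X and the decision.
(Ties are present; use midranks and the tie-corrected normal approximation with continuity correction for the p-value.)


Step 1: Combine and sort all 10 observations; assign midranks.
sorted (value, group): (7,X), (9,X), (9,Y), (10,X), (12,Y), (16,X), (18,Y), (21,Y), (23,X), (23,Y)
ranks: 7->1, 9->2.5, 9->2.5, 10->4, 12->5, 16->6, 18->7, 21->8, 23->9.5, 23->9.5
Step 2: Rank sum for X: R1 = 1 + 2.5 + 4 + 6 + 9.5 = 23.
Step 3: U_X = R1 - n1(n1+1)/2 = 23 - 5*6/2 = 23 - 15 = 8.
       U_Y = n1*n2 - U_X = 25 - 8 = 17.
Step 4: Ties are present, so use the tie-corrected normal approximation (with continuity correction) for the p-value.
Step 5: p-value = 0.400525; compare to alpha = 0.1. fail to reject H0.

U_X = 8, p = 0.400525, fail to reject H0 at alpha = 0.1.


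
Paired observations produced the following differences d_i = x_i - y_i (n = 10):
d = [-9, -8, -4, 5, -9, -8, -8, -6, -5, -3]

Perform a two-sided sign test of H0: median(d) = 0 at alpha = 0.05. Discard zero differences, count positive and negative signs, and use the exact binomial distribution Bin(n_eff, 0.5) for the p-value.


Step 1: Discard zero differences. Original n = 10; n_eff = number of nonzero differences = 10.
Nonzero differences (with sign): -9, -8, -4, +5, -9, -8, -8, -6, -5, -3
Step 2: Count signs: positive = 1, negative = 9.
Step 3: Under H0: P(positive) = 0.5, so the number of positives S ~ Bin(10, 0.5).
Step 4: Two-sided exact p-value = sum of Bin(10,0.5) probabilities at or below the observed probability = 0.021484.
Step 5: alpha = 0.05. reject H0.

n_eff = 10, pos = 1, neg = 9, p = 0.021484, reject H0.


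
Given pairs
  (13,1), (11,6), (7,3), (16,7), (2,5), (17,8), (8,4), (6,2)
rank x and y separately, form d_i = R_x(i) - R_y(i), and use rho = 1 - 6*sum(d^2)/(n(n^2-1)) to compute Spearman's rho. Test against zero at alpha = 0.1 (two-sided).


Step 1: Rank x and y separately (midranks; no ties here).
rank(x): 13->6, 11->5, 7->3, 16->7, 2->1, 17->8, 8->4, 6->2
rank(y): 1->1, 6->6, 3->3, 7->7, 5->5, 8->8, 4->4, 2->2
Step 2: d_i = R_x(i) - R_y(i); compute d_i^2.
  (6-1)^2=25, (5-6)^2=1, (3-3)^2=0, (7-7)^2=0, (1-5)^2=16, (8-8)^2=0, (4-4)^2=0, (2-2)^2=0
sum(d^2) = 42.
Step 3: rho = 1 - 6*42 / (8*(8^2 - 1)) = 1 - 252/504 = 0.500000.
Step 4: Under H0, t = rho * sqrt((n-2)/(1-rho^2)) = 1.4142 ~ t(6).
Step 5: Two-sided p-value from the t-distribution with 6 df = 0.207031.
Step 6: alpha = 0.1. fail to reject H0.

rho = 0.5000, p = 0.207031, fail to reject H0 at alpha = 0.1.


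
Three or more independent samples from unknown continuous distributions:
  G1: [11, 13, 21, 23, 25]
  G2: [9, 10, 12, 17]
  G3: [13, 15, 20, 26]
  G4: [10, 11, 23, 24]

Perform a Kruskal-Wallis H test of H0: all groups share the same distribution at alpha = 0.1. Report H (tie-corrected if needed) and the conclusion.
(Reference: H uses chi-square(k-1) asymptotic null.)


Step 1: Combine all N = 17 observations and assign midranks.
sorted (value, group, rank): (9,G2,1), (10,G2,2.5), (10,G4,2.5), (11,G1,4.5), (11,G4,4.5), (12,G2,6), (13,G1,7.5), (13,G3,7.5), (15,G3,9), (17,G2,10), (20,G3,11), (21,G1,12), (23,G1,13.5), (23,G4,13.5), (24,G4,15), (25,G1,16), (26,G3,17)
Step 2: Sum ranks within each group.
R_1 = 53.5 (n_1 = 5)
R_2 = 19.5 (n_2 = 4)
R_3 = 44.5 (n_3 = 4)
R_4 = 35.5 (n_4 = 4)
Step 3: H = 12/(N(N+1)) * sum(R_i^2/n_i) - 3(N+1)
     = 12/(17*18) * (53.5^2/5 + 19.5^2/4 + 44.5^2/4 + 35.5^2/4) - 3*18
     = 0.039216 * 1477.64 - 54
     = 3.946569.
Step 4: Ties present; correction factor C = 1 - 24/(17^3 - 17) = 0.995098. Corrected H = 3.946569 / 0.995098 = 3.966010.
Step 5: Under H0, H ~ chi^2(3); p-value = 0.265158.
Step 6: alpha = 0.1. fail to reject H0.

H = 3.9660, df = 3, p = 0.265158, fail to reject H0.


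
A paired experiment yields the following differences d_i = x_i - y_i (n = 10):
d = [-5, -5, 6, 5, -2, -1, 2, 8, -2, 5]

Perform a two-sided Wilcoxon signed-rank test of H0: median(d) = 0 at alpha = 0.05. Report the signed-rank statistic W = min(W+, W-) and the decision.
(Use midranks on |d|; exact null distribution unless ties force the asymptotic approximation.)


Step 1: Drop any zero differences (none here) and take |d_i|.
|d| = [5, 5, 6, 5, 2, 1, 2, 8, 2, 5]
Step 2: Midrank |d_i| (ties get averaged ranks).
ranks: |5|->6.5, |5|->6.5, |6|->9, |5|->6.5, |2|->3, |1|->1, |2|->3, |8|->10, |2|->3, |5|->6.5
Step 3: Attach original signs; sum ranks with positive sign and with negative sign.
W+ = 9 + 6.5 + 3 + 10 + 6.5 = 35
W- = 6.5 + 6.5 + 3 + 1 + 3 = 20
(Check: W+ + W- = 55 should equal n(n+1)/2 = 55.)
Step 4: Test statistic W = min(W+, W-) = 20.
Step 5: Ties in |d|, so use the tie-corrected normal approximation.
        E[W] = n(n+1)/4 = 10*11/4 = 27.5.
        Tie groups: |d|=2 (t=3), |d|=5 (t=4); sum(t^3 - t) = 84.
        Var[W] = n(n+1)(2n+1)/24 - sum(t^3-t)/48 = 2310/24 - 84/48 = 94.5.
        z = (W - E[W]) / sqrt(Var[W]) = (20 - 27.5) / 9.7211 = -0.7715.
        Two-sided p = 2*Phi(z) = 0.440401.
Step 6: alpha = 0.05. fail to reject H0.

W+ = 35, W- = 20, W = min = 20, p = 0.440401, fail to reject H0.


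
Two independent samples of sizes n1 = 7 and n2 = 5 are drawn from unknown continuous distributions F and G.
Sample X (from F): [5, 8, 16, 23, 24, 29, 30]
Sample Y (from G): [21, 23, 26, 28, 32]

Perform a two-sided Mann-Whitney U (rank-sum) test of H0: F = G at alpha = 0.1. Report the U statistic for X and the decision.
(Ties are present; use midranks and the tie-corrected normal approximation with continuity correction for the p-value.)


Step 1: Combine and sort all 12 observations; assign midranks.
sorted (value, group): (5,X), (8,X), (16,X), (21,Y), (23,X), (23,Y), (24,X), (26,Y), (28,Y), (29,X), (30,X), (32,Y)
ranks: 5->1, 8->2, 16->3, 21->4, 23->5.5, 23->5.5, 24->7, 26->8, 28->9, 29->10, 30->11, 32->12
Step 2: Rank sum for X: R1 = 1 + 2 + 3 + 5.5 + 7 + 10 + 11 = 39.5.
Step 3: U_X = R1 - n1(n1+1)/2 = 39.5 - 7*8/2 = 39.5 - 28 = 11.5.
       U_Y = n1*n2 - U_X = 35 - 11.5 = 23.5.
Step 4: Ties are present, so use the tie-corrected normal approximation (with continuity correction) for the p-value.
Step 5: p-value = 0.370914; compare to alpha = 0.1. fail to reject H0.

U_X = 11.5, p = 0.370914, fail to reject H0 at alpha = 0.1.


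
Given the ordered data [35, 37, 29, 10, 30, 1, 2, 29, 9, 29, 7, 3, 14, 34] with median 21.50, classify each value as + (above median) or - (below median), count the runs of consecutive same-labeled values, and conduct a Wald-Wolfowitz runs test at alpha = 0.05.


Step 1: Compute median = 21.50; label A = above, B = below.
Labels in order: AAABABBABABBBA  (n_A = 7, n_B = 7)
Step 2: Count runs R = 9.
Step 3: Under H0 (random ordering), E[R] = 2*n_A*n_B/(n_A+n_B) + 1 = 2*7*7/14 + 1 = 8.0000.
        Var[R] = 2*n_A*n_B*(2*n_A*n_B - n_A - n_B) / ((n_A+n_B)^2 * (n_A+n_B-1)) = 8232/2548 = 3.2308.
        SD[R] = 1.7974.
Step 4: Continuity-corrected z = (R - 0.5 - E[R]) / SD[R] = (9 - 0.5 - 8.0000) / 1.7974 = 0.2782.
Step 5: Two-sided p-value via normal approximation = 2*(1 - Phi(|z|)) = 0.780879.
Step 6: alpha = 0.05. fail to reject H0.

R = 9, z = 0.2782, p = 0.780879, fail to reject H0.


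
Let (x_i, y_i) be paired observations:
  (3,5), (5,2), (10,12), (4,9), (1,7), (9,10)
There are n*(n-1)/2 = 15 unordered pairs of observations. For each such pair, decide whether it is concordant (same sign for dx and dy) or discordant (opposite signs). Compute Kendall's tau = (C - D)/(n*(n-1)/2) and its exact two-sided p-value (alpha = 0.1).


Step 1: Enumerate the 15 unordered pairs (i,j) with i<j and classify each by sign(x_j-x_i) * sign(y_j-y_i).
  (1,2):dx=+2,dy=-3->D; (1,3):dx=+7,dy=+7->C; (1,4):dx=+1,dy=+4->C; (1,5):dx=-2,dy=+2->D
  (1,6):dx=+6,dy=+5->C; (2,3):dx=+5,dy=+10->C; (2,4):dx=-1,dy=+7->D; (2,5):dx=-4,dy=+5->D
  (2,6):dx=+4,dy=+8->C; (3,4):dx=-6,dy=-3->C; (3,5):dx=-9,dy=-5->C; (3,6):dx=-1,dy=-2->C
  (4,5):dx=-3,dy=-2->C; (4,6):dx=+5,dy=+1->C; (5,6):dx=+8,dy=+3->C
Step 2: C = 11, D = 4, total pairs = 15.
Step 3: tau = (C - D)/(n(n-1)/2) = (11 - 4)/15 = 0.466667.
Step 4: Exact two-sided p-value (enumerate n! = 720 permutations of y under H0): p = 0.272222.
Step 5: alpha = 0.1. fail to reject H0.

tau_b = 0.4667 (C=11, D=4), p = 0.272222, fail to reject H0.


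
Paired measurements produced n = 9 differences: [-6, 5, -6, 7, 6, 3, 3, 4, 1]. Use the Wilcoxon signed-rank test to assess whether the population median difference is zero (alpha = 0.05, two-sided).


Step 1: Drop any zero differences (none here) and take |d_i|.
|d| = [6, 5, 6, 7, 6, 3, 3, 4, 1]
Step 2: Midrank |d_i| (ties get averaged ranks).
ranks: |6|->7, |5|->5, |6|->7, |7|->9, |6|->7, |3|->2.5, |3|->2.5, |4|->4, |1|->1
Step 3: Attach original signs; sum ranks with positive sign and with negative sign.
W+ = 5 + 9 + 7 + 2.5 + 2.5 + 4 + 1 = 31
W- = 7 + 7 = 14
(Check: W+ + W- = 45 should equal n(n+1)/2 = 45.)
Step 4: Test statistic W = min(W+, W-) = 14.
Step 5: Ties in |d|, so use the tie-corrected normal approximation.
        E[W] = n(n+1)/4 = 9*10/4 = 22.5.
        Tie groups: |d|=3 (t=2), |d|=6 (t=3); sum(t^3 - t) = 30.
        Var[W] = n(n+1)(2n+1)/24 - sum(t^3-t)/48 = 1710/24 - 30/48 = 70.625.
        z = (W - E[W]) / sqrt(Var[W]) = (14 - 22.5) / 8.4039 = -1.0114.
        Two-sided p = 2*Phi(z) = 0.311806.
Step 6: alpha = 0.05. fail to reject H0.

W+ = 31, W- = 14, W = min = 14, p = 0.311806, fail to reject H0.


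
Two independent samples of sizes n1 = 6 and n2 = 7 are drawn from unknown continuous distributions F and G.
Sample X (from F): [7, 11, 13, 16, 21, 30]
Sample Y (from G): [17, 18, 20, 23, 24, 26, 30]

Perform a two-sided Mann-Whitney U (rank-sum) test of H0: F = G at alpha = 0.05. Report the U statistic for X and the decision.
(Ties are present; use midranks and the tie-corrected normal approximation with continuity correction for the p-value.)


Step 1: Combine and sort all 13 observations; assign midranks.
sorted (value, group): (7,X), (11,X), (13,X), (16,X), (17,Y), (18,Y), (20,Y), (21,X), (23,Y), (24,Y), (26,Y), (30,X), (30,Y)
ranks: 7->1, 11->2, 13->3, 16->4, 17->5, 18->6, 20->7, 21->8, 23->9, 24->10, 26->11, 30->12.5, 30->12.5
Step 2: Rank sum for X: R1 = 1 + 2 + 3 + 4 + 8 + 12.5 = 30.5.
Step 3: U_X = R1 - n1(n1+1)/2 = 30.5 - 6*7/2 = 30.5 - 21 = 9.5.
       U_Y = n1*n2 - U_X = 42 - 9.5 = 32.5.
Step 4: Ties are present, so use the tie-corrected normal approximation (with continuity correction) for the p-value.
Step 5: p-value = 0.115582; compare to alpha = 0.05. fail to reject H0.

U_X = 9.5, p = 0.115582, fail to reject H0 at alpha = 0.05.


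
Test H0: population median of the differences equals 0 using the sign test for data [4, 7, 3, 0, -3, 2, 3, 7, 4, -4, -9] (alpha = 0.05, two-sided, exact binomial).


Step 1: Discard zero differences. Original n = 11; n_eff = number of nonzero differences = 10.
Nonzero differences (with sign): +4, +7, +3, -3, +2, +3, +7, +4, -4, -9
Step 2: Count signs: positive = 7, negative = 3.
Step 3: Under H0: P(positive) = 0.5, so the number of positives S ~ Bin(10, 0.5).
Step 4: Two-sided exact p-value = sum of Bin(10,0.5) probabilities at or below the observed probability = 0.343750.
Step 5: alpha = 0.05. fail to reject H0.

n_eff = 10, pos = 7, neg = 3, p = 0.343750, fail to reject H0.


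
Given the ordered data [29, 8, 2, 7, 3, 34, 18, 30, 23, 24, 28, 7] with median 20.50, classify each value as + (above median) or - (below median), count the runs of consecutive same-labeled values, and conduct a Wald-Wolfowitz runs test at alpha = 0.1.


Step 1: Compute median = 20.50; label A = above, B = below.
Labels in order: ABBBBABAAAAB  (n_A = 6, n_B = 6)
Step 2: Count runs R = 6.
Step 3: Under H0 (random ordering), E[R] = 2*n_A*n_B/(n_A+n_B) + 1 = 2*6*6/12 + 1 = 7.0000.
        Var[R] = 2*n_A*n_B*(2*n_A*n_B - n_A - n_B) / ((n_A+n_B)^2 * (n_A+n_B-1)) = 4320/1584 = 2.7273.
        SD[R] = 1.6514.
Step 4: Continuity-corrected z = (R + 0.5 - E[R]) / SD[R] = (6 + 0.5 - 7.0000) / 1.6514 = -0.3028.
Step 5: Two-sided p-value via normal approximation = 2*(1 - Phi(|z|)) = 0.762069.
Step 6: alpha = 0.1. fail to reject H0.

R = 6, z = -0.3028, p = 0.762069, fail to reject H0.


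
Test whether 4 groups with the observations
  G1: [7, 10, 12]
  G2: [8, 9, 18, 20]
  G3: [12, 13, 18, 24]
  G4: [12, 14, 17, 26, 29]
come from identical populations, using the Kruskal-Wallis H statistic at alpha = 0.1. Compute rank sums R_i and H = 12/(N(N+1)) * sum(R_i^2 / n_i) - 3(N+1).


Step 1: Combine all N = 16 observations and assign midranks.
sorted (value, group, rank): (7,G1,1), (8,G2,2), (9,G2,3), (10,G1,4), (12,G1,6), (12,G3,6), (12,G4,6), (13,G3,8), (14,G4,9), (17,G4,10), (18,G2,11.5), (18,G3,11.5), (20,G2,13), (24,G3,14), (26,G4,15), (29,G4,16)
Step 2: Sum ranks within each group.
R_1 = 11 (n_1 = 3)
R_2 = 29.5 (n_2 = 4)
R_3 = 39.5 (n_3 = 4)
R_4 = 56 (n_4 = 5)
Step 3: H = 12/(N(N+1)) * sum(R_i^2/n_i) - 3(N+1)
     = 12/(16*17) * (11^2/3 + 29.5^2/4 + 39.5^2/4 + 56^2/5) - 3*17
     = 0.044118 * 1275.16 - 51
     = 5.256985.
Step 4: Ties present; correction factor C = 1 - 30/(16^3 - 16) = 0.992647. Corrected H = 5.256985 / 0.992647 = 5.295926.
Step 5: Under H0, H ~ chi^2(3); p-value = 0.151367.
Step 6: alpha = 0.1. fail to reject H0.

H = 5.2959, df = 3, p = 0.151367, fail to reject H0.


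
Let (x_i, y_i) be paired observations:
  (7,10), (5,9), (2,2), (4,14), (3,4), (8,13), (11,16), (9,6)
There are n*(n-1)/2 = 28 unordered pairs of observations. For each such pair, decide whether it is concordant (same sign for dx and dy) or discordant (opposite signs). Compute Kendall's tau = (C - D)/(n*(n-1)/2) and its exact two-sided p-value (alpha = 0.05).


Step 1: Enumerate the 28 unordered pairs (i,j) with i<j and classify each by sign(x_j-x_i) * sign(y_j-y_i).
  (1,2):dx=-2,dy=-1->C; (1,3):dx=-5,dy=-8->C; (1,4):dx=-3,dy=+4->D; (1,5):dx=-4,dy=-6->C
  (1,6):dx=+1,dy=+3->C; (1,7):dx=+4,dy=+6->C; (1,8):dx=+2,dy=-4->D; (2,3):dx=-3,dy=-7->C
  (2,4):dx=-1,dy=+5->D; (2,5):dx=-2,dy=-5->C; (2,6):dx=+3,dy=+4->C; (2,7):dx=+6,dy=+7->C
  (2,8):dx=+4,dy=-3->D; (3,4):dx=+2,dy=+12->C; (3,5):dx=+1,dy=+2->C; (3,6):dx=+6,dy=+11->C
  (3,7):dx=+9,dy=+14->C; (3,8):dx=+7,dy=+4->C; (4,5):dx=-1,dy=-10->C; (4,6):dx=+4,dy=-1->D
  (4,7):dx=+7,dy=+2->C; (4,8):dx=+5,dy=-8->D; (5,6):dx=+5,dy=+9->C; (5,7):dx=+8,dy=+12->C
  (5,8):dx=+6,dy=+2->C; (6,7):dx=+3,dy=+3->C; (6,8):dx=+1,dy=-7->D; (7,8):dx=-2,dy=-10->C
Step 2: C = 21, D = 7, total pairs = 28.
Step 3: tau = (C - D)/(n(n-1)/2) = (21 - 7)/28 = 0.500000.
Step 4: Exact two-sided p-value (enumerate n! = 40320 permutations of y under H0): p = 0.108681.
Step 5: alpha = 0.05. fail to reject H0.

tau_b = 0.5000 (C=21, D=7), p = 0.108681, fail to reject H0.


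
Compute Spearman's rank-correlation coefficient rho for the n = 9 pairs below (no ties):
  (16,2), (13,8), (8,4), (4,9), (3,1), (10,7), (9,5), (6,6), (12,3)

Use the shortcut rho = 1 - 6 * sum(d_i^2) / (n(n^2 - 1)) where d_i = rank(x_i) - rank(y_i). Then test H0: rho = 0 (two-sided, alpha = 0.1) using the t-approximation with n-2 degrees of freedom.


Step 1: Rank x and y separately (midranks; no ties here).
rank(x): 16->9, 13->8, 8->4, 4->2, 3->1, 10->6, 9->5, 6->3, 12->7
rank(y): 2->2, 8->8, 4->4, 9->9, 1->1, 7->7, 5->5, 6->6, 3->3
Step 2: d_i = R_x(i) - R_y(i); compute d_i^2.
  (9-2)^2=49, (8-8)^2=0, (4-4)^2=0, (2-9)^2=49, (1-1)^2=0, (6-7)^2=1, (5-5)^2=0, (3-6)^2=9, (7-3)^2=16
sum(d^2) = 124.
Step 3: rho = 1 - 6*124 / (9*(9^2 - 1)) = 1 - 744/720 = -0.033333.
Step 4: Under H0, t = rho * sqrt((n-2)/(1-rho^2)) = -0.0882 ~ t(7).
Step 5: Two-sided p-value from the t-distribution with 7 df = 0.932157.
Step 6: alpha = 0.1. fail to reject H0.

rho = -0.0333, p = 0.932157, fail to reject H0 at alpha = 0.1.


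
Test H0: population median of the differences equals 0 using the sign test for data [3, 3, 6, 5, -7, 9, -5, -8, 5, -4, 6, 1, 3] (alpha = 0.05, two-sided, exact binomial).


Step 1: Discard zero differences. Original n = 13; n_eff = number of nonzero differences = 13.
Nonzero differences (with sign): +3, +3, +6, +5, -7, +9, -5, -8, +5, -4, +6, +1, +3
Step 2: Count signs: positive = 9, negative = 4.
Step 3: Under H0: P(positive) = 0.5, so the number of positives S ~ Bin(13, 0.5).
Step 4: Two-sided exact p-value = sum of Bin(13,0.5) probabilities at or below the observed probability = 0.266846.
Step 5: alpha = 0.05. fail to reject H0.

n_eff = 13, pos = 9, neg = 4, p = 0.266846, fail to reject H0.


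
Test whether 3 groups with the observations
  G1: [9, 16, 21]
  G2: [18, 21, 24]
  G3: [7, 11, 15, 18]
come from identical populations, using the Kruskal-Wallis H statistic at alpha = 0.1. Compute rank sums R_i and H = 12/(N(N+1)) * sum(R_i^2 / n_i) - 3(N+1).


Step 1: Combine all N = 10 observations and assign midranks.
sorted (value, group, rank): (7,G3,1), (9,G1,2), (11,G3,3), (15,G3,4), (16,G1,5), (18,G2,6.5), (18,G3,6.5), (21,G1,8.5), (21,G2,8.5), (24,G2,10)
Step 2: Sum ranks within each group.
R_1 = 15.5 (n_1 = 3)
R_2 = 25 (n_2 = 3)
R_3 = 14.5 (n_3 = 4)
Step 3: H = 12/(N(N+1)) * sum(R_i^2/n_i) - 3(N+1)
     = 12/(10*11) * (15.5^2/3 + 25^2/3 + 14.5^2/4) - 3*11
     = 0.109091 * 340.979 - 33
     = 4.197727.
Step 4: Ties present; correction factor C = 1 - 12/(10^3 - 10) = 0.987879. Corrected H = 4.197727 / 0.987879 = 4.249233.
Step 5: Under H0, H ~ chi^2(2); p-value = 0.119479.
Step 6: alpha = 0.1. fail to reject H0.

H = 4.2492, df = 2, p = 0.119479, fail to reject H0.


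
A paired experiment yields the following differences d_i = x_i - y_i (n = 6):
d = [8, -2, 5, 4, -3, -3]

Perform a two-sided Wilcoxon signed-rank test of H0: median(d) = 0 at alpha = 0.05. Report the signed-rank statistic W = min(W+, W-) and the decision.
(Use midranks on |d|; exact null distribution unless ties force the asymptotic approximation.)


Step 1: Drop any zero differences (none here) and take |d_i|.
|d| = [8, 2, 5, 4, 3, 3]
Step 2: Midrank |d_i| (ties get averaged ranks).
ranks: |8|->6, |2|->1, |5|->5, |4|->4, |3|->2.5, |3|->2.5
Step 3: Attach original signs; sum ranks with positive sign and with negative sign.
W+ = 6 + 5 + 4 = 15
W- = 1 + 2.5 + 2.5 = 6
(Check: W+ + W- = 21 should equal n(n+1)/2 = 21.)
Step 4: Test statistic W = min(W+, W-) = 6.
Step 5: Ties in |d|, so use the tie-corrected normal approximation.
        E[W] = n(n+1)/4 = 6*7/4 = 10.5.
        Tie groups: |d|=3 (t=2); sum(t^3 - t) = 6.
        Var[W] = n(n+1)(2n+1)/24 - sum(t^3-t)/48 = 546/24 - 6/48 = 22.625.
        z = (W - E[W]) / sqrt(Var[W]) = (6 - 10.5) / 4.7566 = -0.9461.
        Two-sided p = 2*Phi(z) = 0.344118.
Step 6: alpha = 0.05. fail to reject H0.

W+ = 15, W- = 6, W = min = 6, p = 0.344118, fail to reject H0.


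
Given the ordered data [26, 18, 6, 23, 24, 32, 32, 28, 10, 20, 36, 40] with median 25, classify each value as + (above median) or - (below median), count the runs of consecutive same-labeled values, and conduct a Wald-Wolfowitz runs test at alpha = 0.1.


Step 1: Compute median = 25; label A = above, B = below.
Labels in order: ABBBBAAABBAA  (n_A = 6, n_B = 6)
Step 2: Count runs R = 5.
Step 3: Under H0 (random ordering), E[R] = 2*n_A*n_B/(n_A+n_B) + 1 = 2*6*6/12 + 1 = 7.0000.
        Var[R] = 2*n_A*n_B*(2*n_A*n_B - n_A - n_B) / ((n_A+n_B)^2 * (n_A+n_B-1)) = 4320/1584 = 2.7273.
        SD[R] = 1.6514.
Step 4: Continuity-corrected z = (R + 0.5 - E[R]) / SD[R] = (5 + 0.5 - 7.0000) / 1.6514 = -0.9083.
Step 5: Two-sided p-value via normal approximation = 2*(1 - Phi(|z|)) = 0.363722.
Step 6: alpha = 0.1. fail to reject H0.

R = 5, z = -0.9083, p = 0.363722, fail to reject H0.


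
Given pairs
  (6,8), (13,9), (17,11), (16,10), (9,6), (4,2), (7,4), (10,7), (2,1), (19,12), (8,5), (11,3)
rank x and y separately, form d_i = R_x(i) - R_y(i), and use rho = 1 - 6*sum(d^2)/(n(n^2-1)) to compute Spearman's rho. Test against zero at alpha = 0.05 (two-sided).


Step 1: Rank x and y separately (midranks; no ties here).
rank(x): 6->3, 13->9, 17->11, 16->10, 9->6, 4->2, 7->4, 10->7, 2->1, 19->12, 8->5, 11->8
rank(y): 8->8, 9->9, 11->11, 10->10, 6->6, 2->2, 4->4, 7->7, 1->1, 12->12, 5->5, 3->3
Step 2: d_i = R_x(i) - R_y(i); compute d_i^2.
  (3-8)^2=25, (9-9)^2=0, (11-11)^2=0, (10-10)^2=0, (6-6)^2=0, (2-2)^2=0, (4-4)^2=0, (7-7)^2=0, (1-1)^2=0, (12-12)^2=0, (5-5)^2=0, (8-3)^2=25
sum(d^2) = 50.
Step 3: rho = 1 - 6*50 / (12*(12^2 - 1)) = 1 - 300/1716 = 0.825175.
Step 4: Under H0, t = rho * sqrt((n-2)/(1-rho^2)) = 4.6195 ~ t(10).
Step 5: Two-sided p-value from the t-distribution with 10 df = 0.000951.
Step 6: alpha = 0.05. reject H0.

rho = 0.8252, p = 0.000951, reject H0 at alpha = 0.05.


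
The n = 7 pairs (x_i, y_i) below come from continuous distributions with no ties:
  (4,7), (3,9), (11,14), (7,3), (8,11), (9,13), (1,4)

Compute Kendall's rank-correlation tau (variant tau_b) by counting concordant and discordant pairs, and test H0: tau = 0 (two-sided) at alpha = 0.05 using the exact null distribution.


Step 1: Enumerate the 21 unordered pairs (i,j) with i<j and classify each by sign(x_j-x_i) * sign(y_j-y_i).
  (1,2):dx=-1,dy=+2->D; (1,3):dx=+7,dy=+7->C; (1,4):dx=+3,dy=-4->D; (1,5):dx=+4,dy=+4->C
  (1,6):dx=+5,dy=+6->C; (1,7):dx=-3,dy=-3->C; (2,3):dx=+8,dy=+5->C; (2,4):dx=+4,dy=-6->D
  (2,5):dx=+5,dy=+2->C; (2,6):dx=+6,dy=+4->C; (2,7):dx=-2,dy=-5->C; (3,4):dx=-4,dy=-11->C
  (3,5):dx=-3,dy=-3->C; (3,6):dx=-2,dy=-1->C; (3,7):dx=-10,dy=-10->C; (4,5):dx=+1,dy=+8->C
  (4,6):dx=+2,dy=+10->C; (4,7):dx=-6,dy=+1->D; (5,6):dx=+1,dy=+2->C; (5,7):dx=-7,dy=-7->C
  (6,7):dx=-8,dy=-9->C
Step 2: C = 17, D = 4, total pairs = 21.
Step 3: tau = (C - D)/(n(n-1)/2) = (17 - 4)/21 = 0.619048.
Step 4: Exact two-sided p-value (enumerate n! = 5040 permutations of y under H0): p = 0.069048.
Step 5: alpha = 0.05. fail to reject H0.

tau_b = 0.6190 (C=17, D=4), p = 0.069048, fail to reject H0.


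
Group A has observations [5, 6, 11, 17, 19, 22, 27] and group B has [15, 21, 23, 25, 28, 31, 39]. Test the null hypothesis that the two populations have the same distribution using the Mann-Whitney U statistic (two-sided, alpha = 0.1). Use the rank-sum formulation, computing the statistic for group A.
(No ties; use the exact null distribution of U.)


Step 1: Combine and sort all 14 observations; assign midranks.
sorted (value, group): (5,X), (6,X), (11,X), (15,Y), (17,X), (19,X), (21,Y), (22,X), (23,Y), (25,Y), (27,X), (28,Y), (31,Y), (39,Y)
ranks: 5->1, 6->2, 11->3, 15->4, 17->5, 19->6, 21->7, 22->8, 23->9, 25->10, 27->11, 28->12, 31->13, 39->14
Step 2: Rank sum for X: R1 = 1 + 2 + 3 + 5 + 6 + 8 + 11 = 36.
Step 3: U_X = R1 - n1(n1+1)/2 = 36 - 7*8/2 = 36 - 28 = 8.
       U_Y = n1*n2 - U_X = 49 - 8 = 41.
Step 4: No ties, so the exact null distribution of U (based on enumerating the C(14,7) = 3432 equally likely rank assignments) gives the two-sided p-value.
Step 5: p-value = 0.037879; compare to alpha = 0.1. reject H0.

U_X = 8, p = 0.037879, reject H0 at alpha = 0.1.


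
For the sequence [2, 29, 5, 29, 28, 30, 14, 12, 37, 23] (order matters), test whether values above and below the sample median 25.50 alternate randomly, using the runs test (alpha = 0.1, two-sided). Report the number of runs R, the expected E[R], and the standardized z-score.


Step 1: Compute median = 25.50; label A = above, B = below.
Labels in order: BABAAABBAB  (n_A = 5, n_B = 5)
Step 2: Count runs R = 7.
Step 3: Under H0 (random ordering), E[R] = 2*n_A*n_B/(n_A+n_B) + 1 = 2*5*5/10 + 1 = 6.0000.
        Var[R] = 2*n_A*n_B*(2*n_A*n_B - n_A - n_B) / ((n_A+n_B)^2 * (n_A+n_B-1)) = 2000/900 = 2.2222.
        SD[R] = 1.4907.
Step 4: Continuity-corrected z = (R - 0.5 - E[R]) / SD[R] = (7 - 0.5 - 6.0000) / 1.4907 = 0.3354.
Step 5: Two-sided p-value via normal approximation = 2*(1 - Phi(|z|)) = 0.737316.
Step 6: alpha = 0.1. fail to reject H0.

R = 7, z = 0.3354, p = 0.737316, fail to reject H0.


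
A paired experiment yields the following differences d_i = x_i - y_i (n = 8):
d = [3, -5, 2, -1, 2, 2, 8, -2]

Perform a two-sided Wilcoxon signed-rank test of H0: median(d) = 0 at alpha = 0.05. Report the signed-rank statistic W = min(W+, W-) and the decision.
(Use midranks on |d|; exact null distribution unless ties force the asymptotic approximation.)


Step 1: Drop any zero differences (none here) and take |d_i|.
|d| = [3, 5, 2, 1, 2, 2, 8, 2]
Step 2: Midrank |d_i| (ties get averaged ranks).
ranks: |3|->6, |5|->7, |2|->3.5, |1|->1, |2|->3.5, |2|->3.5, |8|->8, |2|->3.5
Step 3: Attach original signs; sum ranks with positive sign and with negative sign.
W+ = 6 + 3.5 + 3.5 + 3.5 + 8 = 24.5
W- = 7 + 1 + 3.5 = 11.5
(Check: W+ + W- = 36 should equal n(n+1)/2 = 36.)
Step 4: Test statistic W = min(W+, W-) = 11.5.
Step 5: Ties in |d|, so use the tie-corrected normal approximation.
        E[W] = n(n+1)/4 = 8*9/4 = 18.
        Tie groups: |d|=2 (t=4); sum(t^3 - t) = 60.
        Var[W] = n(n+1)(2n+1)/24 - sum(t^3-t)/48 = 1224/24 - 60/48 = 49.75.
        z = (W - E[W]) / sqrt(Var[W]) = (11.5 - 18) / 7.0534 = -0.9215.
        Two-sided p = 2*Phi(z) = 0.356766.
Step 6: alpha = 0.05. fail to reject H0.

W+ = 24.5, W- = 11.5, W = min = 11.5, p = 0.356766, fail to reject H0.


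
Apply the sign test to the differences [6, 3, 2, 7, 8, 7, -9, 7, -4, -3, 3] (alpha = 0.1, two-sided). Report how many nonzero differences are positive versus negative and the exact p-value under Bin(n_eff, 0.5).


Step 1: Discard zero differences. Original n = 11; n_eff = number of nonzero differences = 11.
Nonzero differences (with sign): +6, +3, +2, +7, +8, +7, -9, +7, -4, -3, +3
Step 2: Count signs: positive = 8, negative = 3.
Step 3: Under H0: P(positive) = 0.5, so the number of positives S ~ Bin(11, 0.5).
Step 4: Two-sided exact p-value = sum of Bin(11,0.5) probabilities at or below the observed probability = 0.226562.
Step 5: alpha = 0.1. fail to reject H0.

n_eff = 11, pos = 8, neg = 3, p = 0.226562, fail to reject H0.
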